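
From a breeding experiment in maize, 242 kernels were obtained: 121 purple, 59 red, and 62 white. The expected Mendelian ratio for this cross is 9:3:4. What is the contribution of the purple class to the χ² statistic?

Total ratio parts = 16. Expected numbers out of 242:
  purple: 242 × 9/16 = 136.125
  red: 242 × 3/16 = 45.375
  white: 242 × 4/16 = 60.5
Contribution of purple: (121 − 136.125)² / 136.125 = 1.6806

1.681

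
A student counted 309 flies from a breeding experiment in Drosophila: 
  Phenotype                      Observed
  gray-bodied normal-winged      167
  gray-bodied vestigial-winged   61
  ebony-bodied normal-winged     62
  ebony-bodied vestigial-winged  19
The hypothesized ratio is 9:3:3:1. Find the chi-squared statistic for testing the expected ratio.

The 9:3:3:1 ratio has 16 parts, so with N = 309 the expected counts are:
  gray-bodied normal-winged: 309 × 9/16 = 173.8125
  gray-bodied vestigial-winged: 309 × 3/16 = 57.9375
  ebony-bodied normal-winged: 309 × 3/16 = 57.9375
  ebony-bodied vestigial-winged: 309 × 1/16 = 19.3125
χ² = Σ (O − E)² / E
  gray-bodied normal-winged: (167 − 173.8125)² / 173.8125 = 0.2670
  gray-bodied vestigial-winged: (61 − 57.9375)² / 57.9375 = 0.1619
  ebony-bodied normal-winged: (62 − 57.9375)² / 57.9375 = 0.2849
  ebony-bodied vestigial-winged: (19 − 19.3125)² / 19.3125 = 0.0051
χ² = 0.2670 + 0.1619 + 0.2849 + 0.0051 = 0.7189 ≈ 0.719

0.719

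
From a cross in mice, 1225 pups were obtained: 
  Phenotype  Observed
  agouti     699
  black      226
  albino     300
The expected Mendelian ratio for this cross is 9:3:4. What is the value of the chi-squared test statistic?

Total ratio parts = 16. Expected numbers out of 1225:
  agouti: 1225 × 9/16 = 689.0625
  black: 1225 × 3/16 = 229.6875
  albino: 1225 × 4/16 = 306.25
χ² = Σ (O − E)² / E
  agouti: (699 − 689.0625)² / 689.0625 = 0.1433
  black: (226 − 229.6875)² / 229.6875 = 0.0592
  albino: (300 − 306.25)² / 306.25 = 0.1276
χ² = 0.1433 + 0.0592 + 0.1276 = 0.3301 ≈ 0.330

0.330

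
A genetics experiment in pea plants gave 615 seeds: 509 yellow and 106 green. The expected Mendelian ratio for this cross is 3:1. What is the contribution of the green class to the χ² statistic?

Expected counts for N = 615 under a 3:1 ratio (total parts = 4):
  yellow: 615 × 3/4 = 461.25
  green: 615 × 1/4 = 153.75
Contribution of green: (106 − 153.75)² / 153.75 = 14.8297

14.830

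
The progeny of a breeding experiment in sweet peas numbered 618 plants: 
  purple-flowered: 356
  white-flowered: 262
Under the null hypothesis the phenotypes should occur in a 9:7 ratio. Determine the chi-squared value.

Expected counts for N = 618 under a 9:7 ratio (total parts = 16):
  purple-flowered: 618 × 9/16 = 347.625
  white-flowered: 618 × 7/16 = 270.375
χ² = Σ (O − E)² / E
  purple-flowered: (356 − 347.625)² / 347.625 = 0.2018
  white-flowered: (262 − 270.375)² / 270.375 = 0.2594
χ² = 0.2018 + 0.2594 = 0.4612 ≈ 0.461

0.461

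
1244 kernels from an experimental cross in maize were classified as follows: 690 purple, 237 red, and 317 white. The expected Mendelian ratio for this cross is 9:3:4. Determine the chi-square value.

0.312

The 9:3:4 ratio has 16 parts, so with N = 1244 the expected counts are:
  purple: 1244 × 9/16 = 699.75
  red: 1244 × 3/16 = 233.25
  white: 1244 × 4/16 = 311
χ² = Σ (O − E)² / E
  purple: (690 − 699.75)² / 699.75 = 0.1359
  red: (237 − 233.25)² / 233.25 = 0.0603
  white: (317 − 311)² / 311 = 0.1158
χ² = 0.1359 + 0.0603 + 0.1158 = 0.312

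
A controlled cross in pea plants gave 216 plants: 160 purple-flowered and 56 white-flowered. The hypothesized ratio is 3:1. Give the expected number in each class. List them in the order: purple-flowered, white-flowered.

162, 54

Under the 3:1 hypothesis (Σ ratio = 4, N = 216):
  purple-flowered: 216 × 3/4 = 162
  white-flowered: 216 × 1/4 = 54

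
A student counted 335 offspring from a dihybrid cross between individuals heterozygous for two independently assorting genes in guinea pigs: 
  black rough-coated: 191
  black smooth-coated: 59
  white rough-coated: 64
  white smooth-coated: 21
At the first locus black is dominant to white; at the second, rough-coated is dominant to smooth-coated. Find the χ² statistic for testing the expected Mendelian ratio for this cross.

0.289

A dihybrid F₂ with independent assortment and complete dominance at both loci gives a 9:3:3:1 phenotypic ratio.
The 9:3:3:1 ratio has 16 parts, so with N = 335 the expected counts are:
  black rough-coated: 335 × 9/16 = 188.4375
  black smooth-coated: 335 × 3/16 = 62.8125
  white rough-coated: 335 × 3/16 = 62.8125
  white smooth-coated: 335 × 1/16 = 20.9375
χ² = Σ (O − E)² / E
  black rough-coated: (191 − 188.4375)² / 188.4375 = 0.0348
  black smooth-coated: (59 − 62.8125)² / 62.8125 = 0.2314
  white rough-coated: (64 − 62.8125)² / 62.8125 = 0.0225
  white smooth-coated: (21 − 20.9375)² / 20.9375 = 0.0002
χ² = 0.0348 + 0.2314 + 0.0225 + 0.0002 = 0.2889 ≈ 0.289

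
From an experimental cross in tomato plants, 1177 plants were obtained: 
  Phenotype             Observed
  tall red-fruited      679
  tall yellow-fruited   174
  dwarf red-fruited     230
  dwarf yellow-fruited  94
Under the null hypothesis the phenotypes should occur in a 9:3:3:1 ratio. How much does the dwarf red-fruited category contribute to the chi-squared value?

0.393

The 9:3:3:1 ratio has 16 parts, so with N = 1177 the expected counts are:
  tall red-fruited: 1177 × 9/16 = 662.0625
  tall yellow-fruited: 1177 × 3/16 = 220.6875
  dwarf red-fruited: 1177 × 3/16 = 220.6875
  dwarf yellow-fruited: 1177 × 1/16 = 73.5625
Contribution of dwarf red-fruited: (230 − 220.6875)² / 220.6875 = 0.3930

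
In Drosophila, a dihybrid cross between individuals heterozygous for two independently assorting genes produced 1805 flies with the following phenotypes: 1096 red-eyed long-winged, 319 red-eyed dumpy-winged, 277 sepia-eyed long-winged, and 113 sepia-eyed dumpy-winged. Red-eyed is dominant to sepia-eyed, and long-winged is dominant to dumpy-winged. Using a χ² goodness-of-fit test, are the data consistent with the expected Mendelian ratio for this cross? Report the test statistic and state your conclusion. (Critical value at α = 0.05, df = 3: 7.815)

18.682; not consistent

A dihybrid F₂ with independent assortment and complete dominance at both loci gives a 9:3:3:1 phenotypic ratio.
Under the 9:3:3:1 hypothesis (Σ ratio = 16, N = 1805):
  red-eyed long-winged: 1805 × 9/16 = 1015.3125
  red-eyed dumpy-winged: 1805 × 3/16 = 338.4375
  sepia-eyed long-winged: 1805 × 3/16 = 338.4375
  sepia-eyed dumpy-winged: 1805 × 1/16 = 112.8125
χ² = Σ (O − E)² / E
  red-eyed long-winged: (1096 − 1015.3125)² / 1015.3125 = 6.4123
  red-eyed dumpy-winged: (319 − 338.4375)² / 338.4375 = 1.1164
  sepia-eyed long-winged: (277 − 338.4375)² / 338.4375 = 11.1529
  sepia-eyed dumpy-winged: (113 − 112.8125)² / 112.8125 = 0.0003
χ² = 6.4123 + 1.1164 + 11.1529 + 0.0003 = 18.6819 ≈ 18.682
Degrees of freedom = 4 − 1 = 3; critical value at α = 0.05 is 7.815.
Since 18.682 > 7.815, we reject the null hypothesis — the data do not fit the 9:3:3:1 ratio.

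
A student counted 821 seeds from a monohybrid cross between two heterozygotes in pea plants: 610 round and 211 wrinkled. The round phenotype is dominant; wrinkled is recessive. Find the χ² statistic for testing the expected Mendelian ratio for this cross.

0.215

For a monohybrid cross between heterozygotes with complete dominance, the expected phenotypic ratio is 3:1.
The 3:1 ratio has 4 parts, so with N = 821 the expected counts are:
  round: 821 × 3/4 = 615.75
  wrinkled: 821 × 1/4 = 205.25
χ² = Σ (O − E)² / E
  round: (610 − 615.75)² / 615.75 = 0.0537
  wrinkled: (211 − 205.25)² / 205.25 = 0.1611
χ² = 0.0537 + 0.1611 = 0.2148 ≈ 0.215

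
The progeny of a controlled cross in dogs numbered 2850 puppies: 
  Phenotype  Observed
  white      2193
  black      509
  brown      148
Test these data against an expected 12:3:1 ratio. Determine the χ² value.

7.741

Total ratio parts = 16. Expected numbers out of 2850:
  white: 2850 × 12/16 = 2137.5
  black: 2850 × 3/16 = 534.375
  brown: 2850 × 1/16 = 178.125
χ² = Σ (O − E)² / E
  white: (2193 − 2137.5)² / 2137.5 = 1.4411
  black: (509 − 534.375)² / 534.375 = 1.2049
  brown: (148 − 178.125)² / 178.125 = 5.0948
χ² = 1.4411 + 1.2049 + 5.0948 = 7.7408 ≈ 7.741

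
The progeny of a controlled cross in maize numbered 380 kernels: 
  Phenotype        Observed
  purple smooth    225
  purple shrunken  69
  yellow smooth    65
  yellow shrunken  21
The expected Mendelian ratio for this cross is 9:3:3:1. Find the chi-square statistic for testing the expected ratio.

1.530

The 9:3:3:1 ratio has 16 parts, so with N = 380 the expected counts are:
  purple smooth: 380 × 9/16 = 213.75
  purple shrunken: 380 × 3/16 = 71.25
  yellow smooth: 380 × 3/16 = 71.25
  yellow shrunken: 380 × 1/16 = 23.75
χ² = Σ (O − E)² / E
  purple smooth: (225 − 213.75)² / 213.75 = 0.5921
  purple shrunken: (69 − 71.25)² / 71.25 = 0.0711
  yellow smooth: (65 − 71.25)² / 71.25 = 0.5482
  yellow shrunken: (21 − 23.75)² / 23.75 = 0.3184
χ² = 0.5921 + 0.0711 + 0.5482 + 0.3184 = 1.5298 ≈ 1.530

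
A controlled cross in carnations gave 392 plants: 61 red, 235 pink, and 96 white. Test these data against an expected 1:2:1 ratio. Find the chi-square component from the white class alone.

Expected counts for N = 392 under a 1:2:1 ratio (total parts = 4):
  red: 392 × 1/4 = 98
  pink: 392 × 2/4 = 196
  white: 392 × 1/4 = 98
Contribution of white: (96 − 98)² / 98 = 0.0408

0.041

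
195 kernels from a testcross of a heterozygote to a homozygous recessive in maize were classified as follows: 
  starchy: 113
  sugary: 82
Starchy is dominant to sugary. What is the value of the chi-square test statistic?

4.928

A testcross of a heterozygote (Aa × aa) gives a 1:1 phenotypic ratio.
The 1:1 ratio has 2 parts, so with N = 195 the expected counts are:
  starchy: 195 × 1/2 = 97.5
  sugary: 195 × 1/2 = 97.5
χ² = Σ (O − E)² / E
  starchy: (113 − 97.5)² / 97.5 = 2.4641
  sugary: (82 − 97.5)² / 97.5 = 2.4641
χ² = 2.4641 + 2.4641 = 4.9282 ≈ 4.928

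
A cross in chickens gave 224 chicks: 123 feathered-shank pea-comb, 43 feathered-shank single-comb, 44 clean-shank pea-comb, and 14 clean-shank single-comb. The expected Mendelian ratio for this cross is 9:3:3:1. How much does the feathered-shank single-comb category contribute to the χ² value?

Under the 9:3:3:1 hypothesis (Σ ratio = 16, N = 224):
  feathered-shank pea-comb: 224 × 9/16 = 126
  feathered-shank single-comb: 224 × 3/16 = 42
  clean-shank pea-comb: 224 × 3/16 = 42
  clean-shank single-comb: 224 × 1/16 = 14
Contribution of feathered-shank single-comb: (43 − 42)² / 42 = 0.0238

0.024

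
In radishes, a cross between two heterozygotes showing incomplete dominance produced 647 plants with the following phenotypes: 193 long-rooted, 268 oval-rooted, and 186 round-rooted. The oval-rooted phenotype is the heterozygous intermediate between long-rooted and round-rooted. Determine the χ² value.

With incomplete dominance, a heterozygote × heterozygote cross gives a 1:2:1 phenotypic ratio.
Total ratio parts = 4. Expected numbers out of 647:
  long-rooted: 647 × 1/4 = 161.75
  oval-rooted: 647 × 2/4 = 323.5
  round-rooted: 647 × 1/4 = 161.75
χ² = Σ (O − E)² / E
  long-rooted: (193 − 161.75)² / 161.75 = 6.0375
  oval-rooted: (268 − 323.5)² / 323.5 = 9.5216
  round-rooted: (186 − 161.75)² / 161.75 = 3.6356
χ² = 6.0375 + 9.5216 + 3.6356 = 19.1947 ≈ 19.195

19.195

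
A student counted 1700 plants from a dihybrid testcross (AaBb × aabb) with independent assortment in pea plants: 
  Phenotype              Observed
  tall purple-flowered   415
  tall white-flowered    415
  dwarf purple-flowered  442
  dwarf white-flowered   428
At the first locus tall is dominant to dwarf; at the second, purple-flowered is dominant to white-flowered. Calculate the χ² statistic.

1.172

A dihybrid testcross with independent assortment gives a 1:1:1:1 ratio.
The 1:1:1:1 ratio has 4 parts, so with N = 1700 the expected counts are:
  tall purple-flowered: 1700 × 1/4 = 425
  tall white-flowered: 1700 × 1/4 = 425
  dwarf purple-flowered: 1700 × 1/4 = 425
  dwarf white-flowered: 1700 × 1/4 = 425
χ² = Σ (O − E)² / E
  tall purple-flowered: (415 − 425)² / 425 = 0.2353
  tall white-flowered: (415 − 425)² / 425 = 0.2353
  dwarf purple-flowered: (442 − 425)² / 425 = 0.6800
  dwarf white-flowered: (428 − 425)² / 425 = 0.0212
χ² = 0.2353 + 0.2353 + 0.6800 + 0.0212 = 1.1718 ≈ 1.172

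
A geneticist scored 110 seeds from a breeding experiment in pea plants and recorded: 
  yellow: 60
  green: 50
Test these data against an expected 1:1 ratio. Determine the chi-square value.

0.909

Under the 1:1 hypothesis (Σ ratio = 2, N = 110):
  yellow: 110 × 1/2 = 55
  green: 110 × 1/2 = 55
χ² = Σ (O − E)² / E
  yellow: (60 − 55)² / 55 = 0.4545
  green: (50 − 55)² / 55 = 0.4545
χ² = 0.4545 + 0.4545 = 0.909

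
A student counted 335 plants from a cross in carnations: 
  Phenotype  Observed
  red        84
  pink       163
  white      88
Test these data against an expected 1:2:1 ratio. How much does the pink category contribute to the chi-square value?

Expected counts for N = 335 under a 1:2:1 ratio (total parts = 4):
  red: 335 × 1/4 = 83.75
  pink: 335 × 2/4 = 167.5
  white: 335 × 1/4 = 83.75
Contribution of pink: (163 − 167.5)² / 167.5 = 0.1209

0.121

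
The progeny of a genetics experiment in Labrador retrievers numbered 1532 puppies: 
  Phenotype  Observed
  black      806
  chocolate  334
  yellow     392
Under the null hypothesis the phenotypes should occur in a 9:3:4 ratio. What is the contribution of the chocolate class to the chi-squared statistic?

Expected counts for N = 1532 under a 9:3:4 ratio (total parts = 16):
  black: 1532 × 9/16 = 861.75
  chocolate: 1532 × 3/16 = 287.25
  yellow: 1532 × 4/16 = 383
Contribution of chocolate: (334 − 287.25)² / 287.25 = 7.6086

7.609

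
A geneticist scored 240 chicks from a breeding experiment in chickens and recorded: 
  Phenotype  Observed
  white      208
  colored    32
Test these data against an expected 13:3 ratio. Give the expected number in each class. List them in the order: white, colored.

195, 45

Total ratio parts = 16. Expected numbers out of 240:
  white: 240 × 13/16 = 195
  colored: 240 × 3/16 = 45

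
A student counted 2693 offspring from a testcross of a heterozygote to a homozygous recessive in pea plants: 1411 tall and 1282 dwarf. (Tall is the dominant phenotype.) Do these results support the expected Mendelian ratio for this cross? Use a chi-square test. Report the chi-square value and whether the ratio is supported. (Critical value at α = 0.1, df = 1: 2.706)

A testcross of a heterozygote (Aa × aa) gives a 1:1 phenotypic ratio.
Total ratio parts = 2. Expected numbers out of 2693:
  tall: 2693 × 1/2 = 1346.5
  dwarf: 2693 × 1/2 = 1346.5
χ² = Σ (O − E)² / E
  tall: (1411 − 1346.5)² / 1346.5 = 3.0897
  dwarf: (1282 − 1346.5)² / 1346.5 = 3.0897
χ² = 3.0897 + 3.0897 = 6.1794 ≈ 6.179
Degrees of freedom = 2 − 1 = 1; critical value at α = 0.1 is 2.706.
Since 6.179 > 2.706, we reject the null hypothesis — the data do not fit the 1:1 ratio.

6.179; not consistent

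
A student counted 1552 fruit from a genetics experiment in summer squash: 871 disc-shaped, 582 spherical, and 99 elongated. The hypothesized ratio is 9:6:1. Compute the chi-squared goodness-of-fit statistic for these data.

The 9:6:1 ratio has 16 parts, so with N = 1552 the expected counts are:
  disc-shaped: 1552 × 9/16 = 873
  spherical: 1552 × 6/16 = 582
  elongated: 1552 × 1/16 = 97
χ² = Σ (O − E)² / E
  disc-shaped: (871 − 873)² / 873 = 0.0046
  spherical: (582 − 582)² / 582 = 0.0000
  elongated: (99 − 97)² / 97 = 0.0412
χ² = 0.0046 + 0.0000 + 0.0412 = 0.0458 ≈ 0.046

0.046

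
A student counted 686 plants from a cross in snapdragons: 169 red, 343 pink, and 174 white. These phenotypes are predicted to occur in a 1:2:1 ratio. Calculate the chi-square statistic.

Under the 1:2:1 hypothesis (Σ ratio = 4, N = 686):
  red: 686 × 1/4 = 171.5
  pink: 686 × 2/4 = 343
  white: 686 × 1/4 = 171.5
χ² = Σ (O − E)² / E
  red: (169 − 171.5)² / 171.5 = 0.0364
  pink: (343 − 343)² / 343 = 0.0000
  white: (174 − 171.5)² / 171.5 = 0.0364
χ² = 0.0364 + 0.0000 + 0.0364 = 0.0728 ≈ 0.073

0.073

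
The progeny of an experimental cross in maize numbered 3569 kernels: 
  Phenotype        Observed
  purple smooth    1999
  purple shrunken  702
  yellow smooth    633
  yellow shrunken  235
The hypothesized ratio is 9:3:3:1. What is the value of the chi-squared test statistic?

Total ratio parts = 16. Expected numbers out of 3569:
  purple smooth: 3569 × 9/16 = 2007.5625
  purple shrunken: 3569 × 3/16 = 669.1875
  yellow smooth: 3569 × 3/16 = 669.1875
  yellow shrunken: 3569 × 1/16 = 223.0625
χ² = Σ (O − E)² / E
  purple smooth: (1999 − 2007.5625)² / 2007.5625 = 0.0365
  purple shrunken: (702 − 669.1875)² / 669.1875 = 1.6089
  yellow smooth: (633 − 669.1875)² / 669.1875 = 1.9569
  yellow shrunken: (235 − 223.0625)² / 223.0625 = 0.6389
χ² = 0.0365 + 1.6089 + 1.9569 + 0.6389 = 4.2412 ≈ 4.241

4.241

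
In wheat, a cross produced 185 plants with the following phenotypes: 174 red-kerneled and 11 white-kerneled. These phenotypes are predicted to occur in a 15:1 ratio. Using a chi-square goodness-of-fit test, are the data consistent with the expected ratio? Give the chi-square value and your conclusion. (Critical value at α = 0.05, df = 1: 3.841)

0.029; consistent

Under the 15:1 hypothesis (Σ ratio = 16, N = 185):
  red-kerneled: 185 × 15/16 = 173.4375
  white-kerneled: 185 × 1/16 = 11.5625
χ² = Σ (O − E)² / E
  red-kerneled: (174 − 173.4375)² / 173.4375 = 0.0018
  white-kerneled: (11 − 11.5625)² / 11.5625 = 0.0274
χ² = 0.0018 + 0.0274 = 0.0292 ≈ 0.029
Degrees of freedom = 2 − 1 = 1; critical value at α = 0.05 is 3.841.
Since 0.029 < 3.841, we fail to reject the null hypothesis — the data are consistent with the 15:1 ratio.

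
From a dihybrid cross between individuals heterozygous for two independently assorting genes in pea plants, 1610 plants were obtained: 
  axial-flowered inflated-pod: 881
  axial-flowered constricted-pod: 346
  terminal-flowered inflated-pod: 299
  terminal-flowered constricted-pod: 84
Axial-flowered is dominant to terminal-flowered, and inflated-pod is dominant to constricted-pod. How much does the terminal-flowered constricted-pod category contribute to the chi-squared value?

2.747

A dihybrid F₂ with independent assortment and complete dominance at both loci gives a 9:3:3:1 phenotypic ratio.
The 9:3:3:1 ratio has 16 parts, so with N = 1610 the expected counts are:
  axial-flowered inflated-pod: 1610 × 9/16 = 905.625
  axial-flowered constricted-pod: 1610 × 3/16 = 301.875
  terminal-flowered inflated-pod: 1610 × 3/16 = 301.875
  terminal-flowered constricted-pod: 1610 × 1/16 = 100.625
Contribution of terminal-flowered constricted-pod: (84 − 100.625)² / 100.625 = 2.7467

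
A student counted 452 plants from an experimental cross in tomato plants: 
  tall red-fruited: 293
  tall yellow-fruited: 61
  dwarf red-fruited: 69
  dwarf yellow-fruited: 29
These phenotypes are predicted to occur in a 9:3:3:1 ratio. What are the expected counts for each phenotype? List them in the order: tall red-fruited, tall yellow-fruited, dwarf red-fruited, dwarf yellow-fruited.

254.25, 84.75, 84.75, 28.25

Under the 9:3:3:1 hypothesis (Σ ratio = 16, N = 452):
  tall red-fruited: 452 × 9/16 = 254.25
  tall yellow-fruited: 452 × 3/16 = 84.75
  dwarf red-fruited: 452 × 3/16 = 84.75
  dwarf yellow-fruited: 452 × 1/16 = 28.25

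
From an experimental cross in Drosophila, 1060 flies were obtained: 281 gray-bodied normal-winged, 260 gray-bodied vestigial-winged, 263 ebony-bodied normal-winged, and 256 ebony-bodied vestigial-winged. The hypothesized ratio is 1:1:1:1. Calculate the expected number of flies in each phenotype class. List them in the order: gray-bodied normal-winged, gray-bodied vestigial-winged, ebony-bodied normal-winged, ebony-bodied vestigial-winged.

265, 265, 265, 265

Under the 1:1:1:1 hypothesis (Σ ratio = 4, N = 1060):
  gray-bodied normal-winged: 1060 × 1/4 = 265
  gray-bodied vestigial-winged: 1060 × 1/4 = 265
  ebony-bodied normal-winged: 1060 × 1/4 = 265
  ebony-bodied vestigial-winged: 1060 × 1/4 = 265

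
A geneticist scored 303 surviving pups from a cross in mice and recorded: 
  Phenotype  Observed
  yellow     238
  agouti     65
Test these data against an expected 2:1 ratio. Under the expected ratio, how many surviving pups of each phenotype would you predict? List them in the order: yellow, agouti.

202, 101

Under the 2:1 hypothesis (Σ ratio = 3, N = 303):
  yellow: 303 × 2/3 = 202
  agouti: 303 × 1/3 = 101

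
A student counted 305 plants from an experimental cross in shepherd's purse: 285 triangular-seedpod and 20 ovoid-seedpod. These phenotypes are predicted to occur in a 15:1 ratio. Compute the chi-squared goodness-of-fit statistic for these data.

0.049

Total ratio parts = 16. Expected numbers out of 305:
  triangular-seedpod: 305 × 15/16 = 285.9375
  ovoid-seedpod: 305 × 1/16 = 19.0625
χ² = Σ (O − E)² / E
  triangular-seedpod: (285 − 285.9375)² / 285.9375 = 0.0031
  ovoid-seedpod: (20 − 19.0625)² / 19.0625 = 0.0461
χ² = 0.0031 + 0.0461 = 0.0492 ≈ 0.049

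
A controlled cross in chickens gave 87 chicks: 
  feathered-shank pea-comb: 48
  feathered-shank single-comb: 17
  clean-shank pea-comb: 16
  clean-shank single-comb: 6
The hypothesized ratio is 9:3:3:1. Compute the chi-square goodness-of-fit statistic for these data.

0.111

Total ratio parts = 16. Expected numbers out of 87:
  feathered-shank pea-comb: 87 × 9/16 = 48.9375
  feathered-shank single-comb: 87 × 3/16 = 16.3125
  clean-shank pea-comb: 87 × 3/16 = 16.3125
  clean-shank single-comb: 87 × 1/16 = 5.4375
χ² = Σ (O − E)² / E
  feathered-shank pea-comb: (48 − 48.9375)² / 48.9375 = 0.0180
  feathered-shank single-comb: (17 − 16.3125)² / 16.3125 = 0.0290
  clean-shank pea-comb: (16 − 16.3125)² / 16.3125 = 0.0060
  clean-shank single-comb: (6 − 5.4375)² / 5.4375 = 0.0582
χ² = 0.0180 + 0.0290 + 0.0060 + 0.0582 = 0.1112 ≈ 0.111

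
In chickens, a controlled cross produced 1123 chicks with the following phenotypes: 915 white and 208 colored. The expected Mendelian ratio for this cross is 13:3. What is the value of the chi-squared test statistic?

Total ratio parts = 16. Expected numbers out of 1123:
  white: 1123 × 13/16 = 912.4375
  colored: 1123 × 3/16 = 210.5625
χ² = Σ (O − E)² / E
  white: (915 − 912.4375)² / 912.4375 = 0.0072
  colored: (208 − 210.5625)² / 210.5625 = 0.0312
χ² = 0.0072 + 0.0312 = 0.0384 ≈ 0.038

0.038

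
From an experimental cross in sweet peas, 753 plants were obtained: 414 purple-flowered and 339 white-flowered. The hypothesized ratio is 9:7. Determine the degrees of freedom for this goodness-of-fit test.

1

A goodness-of-fit test with 2 phenotype classes has df = 2 − 1 = 1.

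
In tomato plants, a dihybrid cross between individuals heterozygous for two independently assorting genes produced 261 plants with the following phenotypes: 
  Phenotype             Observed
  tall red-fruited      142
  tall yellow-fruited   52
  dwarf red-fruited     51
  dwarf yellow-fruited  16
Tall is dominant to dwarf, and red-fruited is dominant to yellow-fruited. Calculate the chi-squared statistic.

0.442

A dihybrid F₂ with independent assortment and complete dominance at both loci gives a 9:3:3:1 phenotypic ratio.
Total ratio parts = 16. Expected numbers out of 261:
  tall red-fruited: 261 × 9/16 = 146.8125
  tall yellow-fruited: 261 × 3/16 = 48.9375
  dwarf red-fruited: 261 × 3/16 = 48.9375
  dwarf yellow-fruited: 261 × 1/16 = 16.3125
χ² = Σ (O − E)² / E
  tall red-fruited: (142 − 146.8125)² / 146.8125 = 0.1578
  tall yellow-fruited: (52 − 48.9375)² / 48.9375 = 0.1917
  dwarf red-fruited: (51 − 48.9375)² / 48.9375 = 0.0869
  dwarf yellow-fruited: (16 − 16.3125)² / 16.3125 = 0.0060
χ² = 0.1578 + 0.1917 + 0.0869 + 0.0060 = 0.4424 ≈ 0.442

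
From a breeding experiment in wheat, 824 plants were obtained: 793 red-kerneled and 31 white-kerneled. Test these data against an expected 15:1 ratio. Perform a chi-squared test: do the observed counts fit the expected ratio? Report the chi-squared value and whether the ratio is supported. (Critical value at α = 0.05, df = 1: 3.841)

8.704; not consistent

Under the 15:1 hypothesis (Σ ratio = 16, N = 824):
  red-kerneled: 824 × 15/16 = 772.5
  white-kerneled: 824 × 1/16 = 51.5
χ² = Σ (O − E)² / E
  red-kerneled: (793 − 772.5)² / 772.5 = 0.5440
  white-kerneled: (31 − 51.5)² / 51.5 = 8.1602
χ² = 0.5440 + 8.1602 = 8.7042 ≈ 8.704
Degrees of freedom = 2 − 1 = 1; critical value at α = 0.05 is 3.841.
Since 8.704 > 3.841, we reject the null hypothesis — the data do not fit the 15:1 ratio.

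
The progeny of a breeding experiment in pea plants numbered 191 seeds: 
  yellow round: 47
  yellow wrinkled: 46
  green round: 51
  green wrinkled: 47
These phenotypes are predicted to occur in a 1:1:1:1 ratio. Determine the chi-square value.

Expected counts for N = 191 under a 1:1:1:1 ratio (total parts = 4):
  yellow round: 191 × 1/4 = 47.75
  yellow wrinkled: 191 × 1/4 = 47.75
  green round: 191 × 1/4 = 47.75
  green wrinkled: 191 × 1/4 = 47.75
χ² = Σ (O − E)² / E
  yellow round: (47 − 47.75)² / 47.75 = 0.0118
  yellow wrinkled: (46 − 47.75)² / 47.75 = 0.0641
  green round: (51 − 47.75)² / 47.75 = 0.2212
  green wrinkled: (47 − 47.75)² / 47.75 = 0.0118
χ² = 0.0118 + 0.0641 + 0.2212 + 0.0118 = 0.3089 ≈ 0.309

0.309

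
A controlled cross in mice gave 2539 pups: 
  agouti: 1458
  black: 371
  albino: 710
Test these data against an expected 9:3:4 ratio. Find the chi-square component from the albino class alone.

8.921

Under the 9:3:4 hypothesis (Σ ratio = 16, N = 2539):
  agouti: 2539 × 9/16 = 1428.1875
  black: 2539 × 3/16 = 476.0625
  albino: 2539 × 4/16 = 634.75
Contribution of albino: (710 − 634.75)² / 634.75 = 8.9209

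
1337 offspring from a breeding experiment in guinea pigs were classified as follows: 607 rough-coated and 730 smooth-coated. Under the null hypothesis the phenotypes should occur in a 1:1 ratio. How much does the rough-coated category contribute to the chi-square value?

5.658

Total ratio parts = 2. Expected numbers out of 1337:
  rough-coated: 1337 × 1/2 = 668.5
  smooth-coated: 1337 × 1/2 = 668.5
Contribution of rough-coated: (607 − 668.5)² / 668.5 = 5.6578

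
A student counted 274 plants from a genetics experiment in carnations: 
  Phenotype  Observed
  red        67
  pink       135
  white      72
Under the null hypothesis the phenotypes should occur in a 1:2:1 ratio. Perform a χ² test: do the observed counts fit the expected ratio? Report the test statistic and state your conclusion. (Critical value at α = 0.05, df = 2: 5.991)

0.241; consistent

Expected counts for N = 274 under a 1:2:1 ratio (total parts = 4):
  red: 274 × 1/4 = 68.5
  pink: 274 × 2/4 = 137
  white: 274 × 1/4 = 68.5
χ² = Σ (O − E)² / E
  red: (67 − 68.5)² / 68.5 = 0.0328
  pink: (135 − 137)² / 137 = 0.0292
  white: (72 − 68.5)² / 68.5 = 0.1788
χ² = 0.0328 + 0.0292 + 0.1788 = 0.2408 ≈ 0.241
Degrees of freedom = 3 − 1 = 2; critical value at α = 0.05 is 5.991.
Since 0.241 < 5.991, we fail to reject the null hypothesis — the data are consistent with the 1:2:1 ratio.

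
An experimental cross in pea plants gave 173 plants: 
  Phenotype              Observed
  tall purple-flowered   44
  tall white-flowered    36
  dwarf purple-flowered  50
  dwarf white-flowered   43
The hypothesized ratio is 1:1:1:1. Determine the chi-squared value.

2.283

Under the 1:1:1:1 hypothesis (Σ ratio = 4, N = 173):
  tall purple-flowered: 173 × 1/4 = 43.25
  tall white-flowered: 173 × 1/4 = 43.25
  dwarf purple-flowered: 173 × 1/4 = 43.25
  dwarf white-flowered: 173 × 1/4 = 43.25
χ² = Σ (O − E)² / E
  tall purple-flowered: (44 − 43.25)² / 43.25 = 0.0130
  tall white-flowered: (36 − 43.25)² / 43.25 = 1.2153
  dwarf purple-flowered: (50 − 43.25)² / 43.25 = 1.0535
  dwarf white-flowered: (43 − 43.25)² / 43.25 = 0.0014
χ² = 0.0130 + 1.2153 + 1.0535 + 0.0014 = 2.2832 ≈ 2.283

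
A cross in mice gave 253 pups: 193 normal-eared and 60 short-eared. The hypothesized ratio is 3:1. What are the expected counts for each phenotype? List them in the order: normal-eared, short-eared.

Under the 3:1 hypothesis (Σ ratio = 4, N = 253):
  normal-eared: 253 × 3/4 = 189.75
  short-eared: 253 × 1/4 = 63.25

189.75, 63.25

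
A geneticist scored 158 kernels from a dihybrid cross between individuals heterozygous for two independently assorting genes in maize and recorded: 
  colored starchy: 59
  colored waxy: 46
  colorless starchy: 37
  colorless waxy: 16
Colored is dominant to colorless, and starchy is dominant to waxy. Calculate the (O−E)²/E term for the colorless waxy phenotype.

A dihybrid F₂ with independent assortment and complete dominance at both loci gives a 9:3:3:1 phenotypic ratio.
The 9:3:3:1 ratio has 16 parts, so with N = 158 the expected counts are:
  colored starchy: 158 × 9/16 = 88.875
  colored waxy: 158 × 3/16 = 29.625
  colorless starchy: 158 × 3/16 = 29.625
  colorless waxy: 158 × 1/16 = 9.875
Contribution of colorless waxy: (16 − 9.875)² / 9.875 = 3.7991

3.799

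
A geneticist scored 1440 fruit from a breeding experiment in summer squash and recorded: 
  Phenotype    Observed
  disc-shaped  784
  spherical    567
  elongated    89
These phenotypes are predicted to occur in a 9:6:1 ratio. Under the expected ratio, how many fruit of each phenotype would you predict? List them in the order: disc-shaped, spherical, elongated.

Under the 9:6:1 hypothesis (Σ ratio = 16, N = 1440):
  disc-shaped: 1440 × 9/16 = 810
  spherical: 1440 × 6/16 = 540
  elongated: 1440 × 1/16 = 90

810, 540, 90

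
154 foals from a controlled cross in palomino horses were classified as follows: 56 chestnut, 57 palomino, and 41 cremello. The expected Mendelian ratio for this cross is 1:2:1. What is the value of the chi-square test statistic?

Expected counts for N = 154 under a 1:2:1 ratio (total parts = 4):
  chestnut: 154 × 1/4 = 38.5
  palomino: 154 × 2/4 = 77
  cremello: 154 × 1/4 = 38.5
χ² = Σ (O − E)² / E
  chestnut: (56 − 38.5)² / 38.5 = 7.9545
  palomino: (57 − 77)² / 77 = 5.1948
  cremello: (41 − 38.5)² / 38.5 = 0.1623
χ² = 7.9545 + 5.1948 + 0.1623 = 13.3116 ≈ 13.312

13.312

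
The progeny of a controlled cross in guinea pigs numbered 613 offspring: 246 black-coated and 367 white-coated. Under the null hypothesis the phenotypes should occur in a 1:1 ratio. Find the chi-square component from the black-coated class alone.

11.942

Under the 1:1 hypothesis (Σ ratio = 2, N = 613):
  black-coated: 613 × 1/2 = 306.5
  white-coated: 613 × 1/2 = 306.5
Contribution of black-coated: (246 − 306.5)² / 306.5 = 11.9421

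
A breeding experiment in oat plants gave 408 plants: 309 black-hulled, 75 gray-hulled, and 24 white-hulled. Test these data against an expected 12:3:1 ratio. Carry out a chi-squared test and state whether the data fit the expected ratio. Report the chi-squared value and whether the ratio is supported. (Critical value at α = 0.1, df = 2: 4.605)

Total ratio parts = 16. Expected numbers out of 408:
  black-hulled: 408 × 12/16 = 306
  gray-hulled: 408 × 3/16 = 76.5
  white-hulled: 408 × 1/16 = 25.5
χ² = Σ (O − E)² / E
  black-hulled: (309 − 306)² / 306 = 0.0294
  gray-hulled: (75 − 76.5)² / 76.5 = 0.0294
  white-hulled: (24 − 25.5)² / 25.5 = 0.0882
χ² = 0.0294 + 0.0294 + 0.0882 = 0.147
Degrees of freedom = 3 − 1 = 2; critical value at α = 0.1 is 4.605.
Since 0.147 < 4.605, we fail to reject the null hypothesis — the data are consistent with the 12:3:1 ratio.

0.147; consistent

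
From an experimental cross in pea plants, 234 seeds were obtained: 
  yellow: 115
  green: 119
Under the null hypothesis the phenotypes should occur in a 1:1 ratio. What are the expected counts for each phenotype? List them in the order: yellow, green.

The 1:1 ratio has 2 parts, so with N = 234 the expected counts are:
  yellow: 234 × 1/2 = 117
  green: 234 × 1/2 = 117

117, 117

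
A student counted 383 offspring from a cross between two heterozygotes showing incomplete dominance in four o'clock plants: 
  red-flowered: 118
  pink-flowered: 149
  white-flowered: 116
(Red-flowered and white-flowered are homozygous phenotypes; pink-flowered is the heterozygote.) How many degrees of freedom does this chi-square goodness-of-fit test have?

2

With incomplete dominance, a heterozygote × heterozygote cross gives a 1:2:1 phenotypic ratio.
A goodness-of-fit test with 3 phenotype classes has df = 3 − 1 = 2.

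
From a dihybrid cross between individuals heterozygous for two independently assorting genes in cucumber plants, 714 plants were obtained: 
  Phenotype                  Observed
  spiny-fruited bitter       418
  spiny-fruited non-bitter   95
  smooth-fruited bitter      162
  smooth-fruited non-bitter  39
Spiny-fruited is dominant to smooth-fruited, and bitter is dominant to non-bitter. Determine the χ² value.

18.574

A dihybrid F₂ with independent assortment and complete dominance at both loci gives a 9:3:3:1 phenotypic ratio.
The 9:3:3:1 ratio has 16 parts, so with N = 714 the expected counts are:
  spiny-fruited bitter: 714 × 9/16 = 401.625
  spiny-fruited non-bitter: 714 × 3/16 = 133.875
  smooth-fruited bitter: 714 × 3/16 = 133.875
  smooth-fruited non-bitter: 714 × 1/16 = 44.625
χ² = Σ (O − E)² / E
  spiny-fruited bitter: (418 − 401.625)² / 401.625 = 0.6676
  spiny-fruited non-bitter: (95 − 133.875)² / 133.875 = 11.2886
  smooth-fruited bitter: (162 − 133.875)² / 133.875 = 5.9086
  smooth-fruited non-bitter: (39 − 44.625)² / 44.625 = 0.7090
χ² = 0.6676 + 11.2886 + 5.9086 + 0.7090 = 18.5738 ≈ 18.574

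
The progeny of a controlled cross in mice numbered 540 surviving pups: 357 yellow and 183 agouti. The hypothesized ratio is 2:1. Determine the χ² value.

Expected counts for N = 540 under a 2:1 ratio (total parts = 3):
  yellow: 540 × 2/3 = 360
  agouti: 540 × 1/3 = 180
χ² = Σ (O − E)² / E
  yellow: (357 − 360)² / 360 = 0.0250
  agouti: (183 − 180)² / 180 = 0.0500
χ² = 0.0250 + 0.0500 = 0.075

0.075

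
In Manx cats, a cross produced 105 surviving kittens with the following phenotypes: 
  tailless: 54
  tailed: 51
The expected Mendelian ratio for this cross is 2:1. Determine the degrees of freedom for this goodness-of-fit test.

A goodness-of-fit test with 2 phenotype classes has df = 2 − 1 = 1.

1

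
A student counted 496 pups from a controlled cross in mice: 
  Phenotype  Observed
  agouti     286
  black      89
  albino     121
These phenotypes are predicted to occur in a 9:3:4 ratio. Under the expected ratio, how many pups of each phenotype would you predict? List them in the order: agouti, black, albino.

279, 93, 124

Expected counts for N = 496 under a 9:3:4 ratio (total parts = 16):
  agouti: 496 × 9/16 = 279
  black: 496 × 3/16 = 93
  albino: 496 × 4/16 = 124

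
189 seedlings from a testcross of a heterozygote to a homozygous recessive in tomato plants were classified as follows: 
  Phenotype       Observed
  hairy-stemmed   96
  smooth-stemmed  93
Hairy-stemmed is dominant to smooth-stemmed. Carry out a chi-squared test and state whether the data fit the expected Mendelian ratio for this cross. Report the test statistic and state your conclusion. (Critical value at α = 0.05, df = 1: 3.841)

0.048; consistent

A testcross of a heterozygote (Aa × aa) gives a 1:1 phenotypic ratio.
Under the 1:1 hypothesis (Σ ratio = 2, N = 189):
  hairy-stemmed: 189 × 1/2 = 94.5
  smooth-stemmed: 189 × 1/2 = 94.5
χ² = Σ (O − E)² / E
  hairy-stemmed: (96 − 94.5)² / 94.5 = 0.0238
  smooth-stemmed: (93 − 94.5)² / 94.5 = 0.0238
χ² = 0.0238 + 0.0238 = 0.0476 ≈ 0.048
Degrees of freedom = 2 − 1 = 1; critical value at α = 0.05 is 3.841.
Since 0.048 < 3.841, we fail to reject the null hypothesis — the data are consistent with the 1:1 ratio.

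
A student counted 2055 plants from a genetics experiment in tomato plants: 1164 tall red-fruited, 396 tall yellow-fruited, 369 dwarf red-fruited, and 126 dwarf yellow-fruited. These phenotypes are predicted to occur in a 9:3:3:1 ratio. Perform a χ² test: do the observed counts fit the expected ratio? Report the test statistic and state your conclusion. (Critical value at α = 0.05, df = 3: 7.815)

1.090; consistent

Total ratio parts = 16. Expected numbers out of 2055:
  tall red-fruited: 2055 × 9/16 = 1155.9375
  tall yellow-fruited: 2055 × 3/16 = 385.3125
  dwarf red-fruited: 2055 × 3/16 = 385.3125
  dwarf yellow-fruited: 2055 × 1/16 = 128.4375
χ² = Σ (O − E)² / E
  tall red-fruited: (1164 − 1155.9375)² / 1155.9375 = 0.0562
  tall yellow-fruited: (396 − 385.3125)² / 385.3125 = 0.2964
  dwarf red-fruited: (369 − 385.3125)² / 385.3125 = 0.6906
  dwarf yellow-fruited: (126 − 128.4375)² / 128.4375 = 0.0463
χ² = 0.0562 + 0.2964 + 0.6906 + 0.0463 = 1.0895 ≈ 1.090
Degrees of freedom = 4 − 1 = 3; critical value at α = 0.05 is 7.815.
Since 1.090 < 7.815, we fail to reject the null hypothesis — the data are consistent with the 9:3:3:1 ratio.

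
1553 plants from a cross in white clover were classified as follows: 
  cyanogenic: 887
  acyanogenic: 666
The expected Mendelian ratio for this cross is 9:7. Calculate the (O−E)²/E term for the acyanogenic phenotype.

0.266

Under the 9:7 hypothesis (Σ ratio = 16, N = 1553):
  cyanogenic: 1553 × 9/16 = 873.5625
  acyanogenic: 1553 × 7/16 = 679.4375
Contribution of acyanogenic: (666 − 679.4375)² / 679.4375 = 0.2658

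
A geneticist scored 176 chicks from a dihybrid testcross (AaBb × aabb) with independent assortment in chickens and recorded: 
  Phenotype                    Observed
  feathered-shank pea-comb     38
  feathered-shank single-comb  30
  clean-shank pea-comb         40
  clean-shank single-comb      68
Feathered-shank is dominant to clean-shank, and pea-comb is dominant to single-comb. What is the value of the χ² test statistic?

A dihybrid testcross with independent assortment gives a 1:1:1:1 ratio.
Under the 1:1:1:1 hypothesis (Σ ratio = 4, N = 176):
  feathered-shank pea-comb: 176 × 1/4 = 44
  feathered-shank single-comb: 176 × 1/4 = 44
  clean-shank pea-comb: 176 × 1/4 = 44
  clean-shank single-comb: 176 × 1/4 = 44
χ² = Σ (O − E)² / E
  feathered-shank pea-comb: (38 − 44)² / 44 = 0.8182
  feathered-shank single-comb: (30 − 44)² / 44 = 4.4545
  clean-shank pea-comb: (40 − 44)² / 44 = 0.3636
  clean-shank single-comb: (68 − 44)² / 44 = 13.0909
χ² = 0.8182 + 4.4545 + 0.3636 + 13.0909 = 18.7272 ≈ 18.727

18.727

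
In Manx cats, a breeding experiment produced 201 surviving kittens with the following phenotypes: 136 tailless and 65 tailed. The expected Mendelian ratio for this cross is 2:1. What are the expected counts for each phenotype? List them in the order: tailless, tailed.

The 2:1 ratio has 3 parts, so with N = 201 the expected counts are:
  tailless: 201 × 2/3 = 134
  tailed: 201 × 1/3 = 67

134, 67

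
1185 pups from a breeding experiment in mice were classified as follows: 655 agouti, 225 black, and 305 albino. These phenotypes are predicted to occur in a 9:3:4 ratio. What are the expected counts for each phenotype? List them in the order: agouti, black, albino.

Total ratio parts = 16. Expected numbers out of 1185:
  agouti: 1185 × 9/16 = 666.5625
  black: 1185 × 3/16 = 222.1875
  albino: 1185 × 4/16 = 296.25

666.5625, 222.1875, 296.25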